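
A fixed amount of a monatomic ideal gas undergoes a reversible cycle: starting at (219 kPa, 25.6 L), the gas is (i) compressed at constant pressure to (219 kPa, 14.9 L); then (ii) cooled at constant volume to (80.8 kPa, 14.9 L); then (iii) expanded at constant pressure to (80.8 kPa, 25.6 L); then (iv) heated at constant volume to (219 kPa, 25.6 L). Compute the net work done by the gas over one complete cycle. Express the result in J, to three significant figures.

W_net ≈ -1480 J

Constant-volume legs do no work.
W(i) = (219)(14.9 − 25.6) = -2343 J; W(iii) = (80.8)(25.6 − 14.9) = 864.6 J.
W_net = -2343 + 864.6 = -1479 J (the counter-clockwise enclosed area).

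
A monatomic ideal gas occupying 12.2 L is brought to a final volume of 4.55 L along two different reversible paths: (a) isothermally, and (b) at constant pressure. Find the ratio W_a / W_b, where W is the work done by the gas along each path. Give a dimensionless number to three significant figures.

Path (a) isothermal: W = P₁V₁ ln(V₂/V₁) → W_a/(P₁V₁) = -0.9863.
Path (b) isobaric: W = P₁(V₂ − V₁) → W_b/(P₁V₁) = -0.627.
W_a / W_b = -0.9863 / -0.627 = 1.573.

W_a / W_b ≈ 1.57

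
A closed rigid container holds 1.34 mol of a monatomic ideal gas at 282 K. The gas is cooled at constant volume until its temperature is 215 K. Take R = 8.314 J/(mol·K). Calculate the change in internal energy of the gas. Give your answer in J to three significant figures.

ΔU ≈ -1120 J

Constant volume ⇒ W = 0, so Q = ΔU = nCᵥΔT with Cᵥ = 3R/2 = 12.47 J/(mol·K).
ΔU = (1.34)(12.47)(215 − 282) = -1120 J.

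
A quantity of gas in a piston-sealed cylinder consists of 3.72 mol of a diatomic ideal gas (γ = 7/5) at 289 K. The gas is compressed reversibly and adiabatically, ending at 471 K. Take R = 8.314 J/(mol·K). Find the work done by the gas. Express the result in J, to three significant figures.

Adiabatic ⇒ Q = 0, so W_by = −ΔU = nCᵥ(T₁ − T₂).
Cᵥ = 5R/2 = 20.79 J/(mol·K).
W = (3.72)(20.79)(289 − 471) = -14072 J.

W ≈ -14100 J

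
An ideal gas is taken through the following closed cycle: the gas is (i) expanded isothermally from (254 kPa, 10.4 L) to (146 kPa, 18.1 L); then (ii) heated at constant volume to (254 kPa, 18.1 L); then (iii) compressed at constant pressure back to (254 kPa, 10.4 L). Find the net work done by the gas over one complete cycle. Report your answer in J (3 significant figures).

W_net ≈ -492 J

Leg (i): W = PᵢVᵢ ln(V_f/Vᵢ) = (2642) ln(18.1/10.4) = 1464 J.
Leg (ii): W = 0.
Leg (iii): W = PΔV = (254)(10.4 − 18.1) = -1956 J.
W_net = 1464 − 1956 = -492.1 J.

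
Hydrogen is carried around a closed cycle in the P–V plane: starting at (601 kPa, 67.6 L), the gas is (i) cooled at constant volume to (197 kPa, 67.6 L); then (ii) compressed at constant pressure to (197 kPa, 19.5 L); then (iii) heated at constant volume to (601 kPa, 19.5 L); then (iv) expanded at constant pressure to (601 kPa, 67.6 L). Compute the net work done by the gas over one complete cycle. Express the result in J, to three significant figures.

W_net ≈ 19400 J

Constant-volume legs do no work.
W(ii) = (197)(19.5 − 67.6) = -9476 J; W(iv) = (601)(67.6 − 19.5) = 28908 J.
W_net = -9476 + 28908 = 19432 J (the clockwise enclosed area).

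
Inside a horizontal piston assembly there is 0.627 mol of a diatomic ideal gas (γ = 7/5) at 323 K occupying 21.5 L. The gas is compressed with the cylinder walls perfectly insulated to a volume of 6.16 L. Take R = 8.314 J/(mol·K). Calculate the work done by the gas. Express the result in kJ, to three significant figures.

W ≈ -2.73 kJ

Adiabatic: TV^(γ−1) = const with γ = 7/5.
T₂ = T₁ (V₁/V₂)^(γ−1) = 323 × (21.5/6.16)^0.4 = 323 × 1.649 = 532.5 K.
W_by = nCᵥ(T₁ − T₂) = (0.627)(20.79)(323 − 532.5) = -2731 J.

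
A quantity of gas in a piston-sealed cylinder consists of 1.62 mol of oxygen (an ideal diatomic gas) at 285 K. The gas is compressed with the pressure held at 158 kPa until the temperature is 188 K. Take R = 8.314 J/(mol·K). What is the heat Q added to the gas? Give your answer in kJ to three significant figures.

Isobaric: W = nRΔT = (1.62)(8.314)(-97) = -1306 J.
ΔU = nCᵥΔT with Cᵥ = 5R/2: ΔU = (1.62)(20.79)(-97) = -3266 J.
Q = ΔU + W = -3266 − 1306 = -4573 J.

Q ≈ -4.57 kJ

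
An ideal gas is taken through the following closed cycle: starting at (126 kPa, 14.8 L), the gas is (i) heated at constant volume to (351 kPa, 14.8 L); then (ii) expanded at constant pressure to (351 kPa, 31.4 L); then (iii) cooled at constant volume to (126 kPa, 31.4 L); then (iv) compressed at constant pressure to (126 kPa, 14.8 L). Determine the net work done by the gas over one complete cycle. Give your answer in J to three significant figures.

W_net ≈ 3740 J

Constant-volume legs do no work.
W(ii) = (351)(31.4 − 14.8) = 5827 J; W(iv) = (126)(14.8 − 31.4) = -2092 J.
W_net = 5827 − 2092 = 3735 J (the clockwise enclosed area).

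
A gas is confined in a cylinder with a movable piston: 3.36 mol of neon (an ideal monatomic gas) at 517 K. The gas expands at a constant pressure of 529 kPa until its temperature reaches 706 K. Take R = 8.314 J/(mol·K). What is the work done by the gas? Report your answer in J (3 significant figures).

Isobaric: W = P ΔV = nR ΔT.
W = (3.36)(8.314)(706 − 517) = 5280 J.

W ≈ 5280 J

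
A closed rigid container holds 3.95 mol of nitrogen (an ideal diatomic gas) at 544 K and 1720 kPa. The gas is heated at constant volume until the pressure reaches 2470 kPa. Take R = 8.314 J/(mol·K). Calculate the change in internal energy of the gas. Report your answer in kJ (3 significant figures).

Constant volume ⇒ W = 0, so Q = ΔU = nCᵥΔT with Cᵥ = 5R/2 = 20.79 J/(mol·K).
At constant V, T₂/T₁ = P₂/P₁ ⇒ ΔT = T₁(P₂/P₁ − 1) = 544·(2470/1720 − 1) = 237.2 K.
ΔU = (3.95)(20.79)(237.2) = 19475 J.

ΔU ≈ 19.5 kJ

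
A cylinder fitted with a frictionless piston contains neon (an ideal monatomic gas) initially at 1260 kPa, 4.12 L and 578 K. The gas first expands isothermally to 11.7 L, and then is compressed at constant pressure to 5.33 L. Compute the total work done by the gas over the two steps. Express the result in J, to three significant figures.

W_total ≈ 2590 J

Step 1 (isothermal): W = P₁V₁ ln(V₂/V₁) = (5191) ln(11.7/4.12) = 5418 J.
After step 1: P = 443.7 kPa, V = 11.7 L, T = 578 K.
Step 2 (isobaric): W = PΔV = (443.7 kPa)(5.33 − 11.7 L) = -2826 J.
W_total = 5418 − 2826 = 2592 J.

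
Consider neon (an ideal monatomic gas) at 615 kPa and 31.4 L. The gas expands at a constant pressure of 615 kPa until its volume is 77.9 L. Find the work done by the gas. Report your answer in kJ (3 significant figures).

Isobaric: W = P ΔV.
W = (615 kPa)(77.9 − 31.4 L) = (615)(46.5) = 28598 J.

W ≈ 28.6 kJ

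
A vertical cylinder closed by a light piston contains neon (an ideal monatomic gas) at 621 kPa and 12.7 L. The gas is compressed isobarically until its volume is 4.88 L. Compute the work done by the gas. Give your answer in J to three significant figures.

Isobaric: W = P ΔV.
W = (621 kPa)(4.88 − 12.7 L) = (621)(-7.82) = -4856 J.

W ≈ -4860 J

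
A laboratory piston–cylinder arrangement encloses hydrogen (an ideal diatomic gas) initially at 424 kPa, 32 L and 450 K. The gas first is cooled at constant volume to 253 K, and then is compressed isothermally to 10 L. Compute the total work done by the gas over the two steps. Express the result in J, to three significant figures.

Step 1 (isochoric): W = 0 (constant volume).
After step 1: P = 238.4 kPa (V unchanged).
Step 2 (isothermal): W = P₁V₁ ln(V₂/V₁) = (7628) ln(10/32) = -8873 J.
W_total = 0 − 8873 = -8873 J.

W_total ≈ -8870 J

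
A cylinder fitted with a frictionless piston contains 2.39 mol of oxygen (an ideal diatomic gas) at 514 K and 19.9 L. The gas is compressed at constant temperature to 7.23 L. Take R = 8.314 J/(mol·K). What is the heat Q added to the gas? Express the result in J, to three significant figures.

Isothermal ⇒ ΔU = 0, so Q = W = nRT ln(V₂/V₁).
Q = (2.39)(8.314)(514) ln(7.23/19.9) = 10213 × -1.012 = -10341 J.

Q ≈ -10300 J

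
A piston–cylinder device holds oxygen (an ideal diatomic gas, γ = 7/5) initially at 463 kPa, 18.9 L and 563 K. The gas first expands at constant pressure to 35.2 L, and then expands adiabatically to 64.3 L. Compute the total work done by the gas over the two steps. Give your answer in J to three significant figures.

Step 1 (isobaric): W = PΔV = (463 kPa)(35.2 − 18.9 L) = 7547 J.
After step 1: P = 463 kPa, V = 35.2 L, T = 1049 K.
Step 2 (adiabatic): W = (P₁V₁ − P₂V₂)/(γ−1) = (16298 − 12807)/0.4 = 8726 J.
W_total = 7547 + 8726 = 16273 J.

W_total ≈ 16300 J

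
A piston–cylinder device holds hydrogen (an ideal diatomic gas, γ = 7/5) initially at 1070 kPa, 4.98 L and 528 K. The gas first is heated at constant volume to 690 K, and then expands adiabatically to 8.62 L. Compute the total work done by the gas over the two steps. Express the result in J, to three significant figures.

W_total ≈ 3430 J

Step 1 (isochoric): W = 0 (constant volume).
After step 1: P = 1398 kPa (V unchanged).
Step 2 (adiabatic): W = (P₁V₁ − P₂V₂)/(γ−1) = (6964 − 5591)/0.4 = 3430 J.
W_total = 0 + 3430 = 3430 J.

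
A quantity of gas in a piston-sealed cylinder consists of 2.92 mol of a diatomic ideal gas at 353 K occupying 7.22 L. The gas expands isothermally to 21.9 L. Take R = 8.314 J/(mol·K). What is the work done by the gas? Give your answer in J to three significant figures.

W ≈ 9510 J

Isothermal: W = nRT ln(V₂/V₁).
W = (2.92)(8.314)(353) × ln(21.9/7.22)
  = 8570 × 1.11
W_by_gas = 9509 J.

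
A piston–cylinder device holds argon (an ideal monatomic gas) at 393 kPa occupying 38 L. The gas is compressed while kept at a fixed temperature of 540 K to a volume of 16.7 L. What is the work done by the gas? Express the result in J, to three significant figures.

W ≈ -12300 J

Isothermal: W = nRT ln(V₂/V₁) = P₁V₁ ln(V₂/V₁).
P₁V₁ = (393 kPa)(38 L) = 14934 J.
W = 14934 × ln(16.7/38) = 14934 × -0.8222
W_by_gas = -12278 J.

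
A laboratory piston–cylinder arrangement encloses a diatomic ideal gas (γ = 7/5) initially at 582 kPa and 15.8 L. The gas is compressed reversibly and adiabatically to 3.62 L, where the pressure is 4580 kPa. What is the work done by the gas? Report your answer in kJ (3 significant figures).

Adiabatic: W = (P₁V₁ − P₂V₂)/(γ − 1) with γ = 7/5.
P₁V₁ = 9196 J, P₂V₂ = 16580 J.
W = (9196 − 16580) / 0.4 = -18460 J.

W ≈ -18.5 kJ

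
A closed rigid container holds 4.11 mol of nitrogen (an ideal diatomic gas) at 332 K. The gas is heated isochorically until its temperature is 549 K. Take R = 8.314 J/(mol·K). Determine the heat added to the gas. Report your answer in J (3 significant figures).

Q ≈ 18500 J

Constant volume ⇒ W = 0, so Q = ΔU = nCᵥΔT with Cᵥ = 5R/2 = 20.79 J/(mol·K).
ΔU = (4.11)(20.79)(549 − 332) = 18538 J.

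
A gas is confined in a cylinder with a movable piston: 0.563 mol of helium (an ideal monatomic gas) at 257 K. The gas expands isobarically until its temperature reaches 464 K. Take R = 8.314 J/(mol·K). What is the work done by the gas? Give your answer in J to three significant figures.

W ≈ 969 J

Isobaric: W = P ΔV = nR ΔT.
W = (0.563)(8.314)(464 − 257) = 968.9 J.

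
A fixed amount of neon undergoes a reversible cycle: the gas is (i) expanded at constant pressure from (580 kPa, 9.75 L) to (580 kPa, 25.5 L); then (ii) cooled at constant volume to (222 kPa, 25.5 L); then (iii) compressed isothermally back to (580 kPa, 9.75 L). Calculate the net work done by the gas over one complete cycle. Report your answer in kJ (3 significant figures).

W_net ≈ 3.69 kJ

Leg (i): W = PΔV = (580)(25.5 − 9.75) = 9135 J.
Leg (ii): W = 0.
Leg (iii): W = PᵢVᵢ ln(V_f/Vᵢ) = (5661) ln(9.75/25.5) = -5443 J.
W_net = 9135 − 5443 = 3692 J.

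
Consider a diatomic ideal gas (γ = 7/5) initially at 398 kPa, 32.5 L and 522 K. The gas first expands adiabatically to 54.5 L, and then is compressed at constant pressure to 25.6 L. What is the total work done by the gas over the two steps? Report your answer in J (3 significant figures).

W_total ≈ 463 J

Step 1 (adiabatic): W = (P₁V₁ − P₂V₂)/(γ−1) = (12935 − 10519)/0.4 = 6041 J.
After step 1: P = 193 kPa, V = 54.5 L, T = 424.5 K.
Step 2 (isobaric): W = PΔV = (193 kPa)(25.6 − 54.5 L) = -5578 J.
W_total = 6041 − 5578 = 463 J.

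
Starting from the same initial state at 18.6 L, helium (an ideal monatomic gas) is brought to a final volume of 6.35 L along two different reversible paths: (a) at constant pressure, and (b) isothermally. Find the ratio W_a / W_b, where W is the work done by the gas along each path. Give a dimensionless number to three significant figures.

W_a / W_b ≈ 0.613

Path (a) isobaric: W = P₁(V₂ − V₁) → W_a/(P₁V₁) = -0.6586.
Path (b) isothermal: W = P₁V₁ ln(V₂/V₁) → W_b/(P₁V₁) = -1.075.
W_a / W_b = -0.6586 / -1.075 = 0.6128.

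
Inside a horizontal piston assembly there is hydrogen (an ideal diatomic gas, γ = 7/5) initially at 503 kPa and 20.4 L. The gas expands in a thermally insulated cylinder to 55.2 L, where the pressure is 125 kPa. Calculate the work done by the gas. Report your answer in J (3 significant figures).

W ≈ 8400 J

Adiabatic: W = (P₁V₁ − P₂V₂)/(γ − 1) with γ = 7/5.
P₁V₁ = 10261 J, P₂V₂ = 6900 J.
W = (10261 − 6900) / 0.4 = 8403 J.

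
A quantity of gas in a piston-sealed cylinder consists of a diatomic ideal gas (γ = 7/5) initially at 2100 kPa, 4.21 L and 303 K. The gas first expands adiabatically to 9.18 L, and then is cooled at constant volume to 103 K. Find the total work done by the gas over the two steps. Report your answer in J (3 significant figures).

W_total ≈ 5920 J

Step 1 (adiabatic): W = (P₁V₁ − P₂V₂)/(γ−1) = (8841 − 6473)/0.4 = 5921 J.
Step 2 (isochoric): W = 0 (constant volume).
W_total = 5921 + 0 = 5921 J.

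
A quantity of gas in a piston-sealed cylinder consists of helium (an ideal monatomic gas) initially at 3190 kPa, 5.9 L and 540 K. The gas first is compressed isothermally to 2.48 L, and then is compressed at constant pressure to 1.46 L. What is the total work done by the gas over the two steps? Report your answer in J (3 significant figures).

W_total ≈ -24100 J

Step 1 (isothermal): W = P₁V₁ ln(V₂/V₁) = (18821) ln(2.48/5.9) = -16312 J.
After step 1: P = 7589 kPa, V = 2.48 L, T = 540 K.
Step 2 (isobaric): W = PΔV = (7589 kPa)(1.46 − 2.48 L) = -7741 J.
W_total = -16312 − 7741 = -24053 J.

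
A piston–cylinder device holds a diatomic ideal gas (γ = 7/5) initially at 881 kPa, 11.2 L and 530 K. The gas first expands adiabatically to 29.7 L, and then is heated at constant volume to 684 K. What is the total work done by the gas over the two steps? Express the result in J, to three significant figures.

Step 1 (adiabatic): W = (P₁V₁ − P₂V₂)/(γ−1) = (9867 − 6680)/0.4 = 7968 J.
Step 2 (isochoric): W = 0 (constant volume).
W_total = 7968 + 0 = 7968 J.

W_total ≈ 7970 J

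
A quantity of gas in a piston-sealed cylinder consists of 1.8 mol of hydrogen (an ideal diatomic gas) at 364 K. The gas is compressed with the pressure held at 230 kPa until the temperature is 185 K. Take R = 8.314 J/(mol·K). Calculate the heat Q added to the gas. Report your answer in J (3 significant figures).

Q ≈ -9380 J

Isobaric: W = nRΔT = (1.8)(8.314)(-179) = -2679 J.
ΔU = nCᵥΔT with Cᵥ = 5R/2: ΔU = (1.8)(20.79)(-179) = -6697 J.
Q = ΔU + W = -6697 − 2679 = -9376 J.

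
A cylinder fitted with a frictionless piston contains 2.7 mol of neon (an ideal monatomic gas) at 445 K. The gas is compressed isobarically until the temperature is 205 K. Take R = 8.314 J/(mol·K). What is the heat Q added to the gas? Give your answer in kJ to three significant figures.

Isobaric: W = nRΔT = (2.7)(8.314)(-240) = -5387 J.
ΔU = nCᵥΔT with Cᵥ = 3R/2: ΔU = (2.7)(12.47)(-240) = -8081 J.
Q = ΔU + W = -8081 − 5387 = -13469 J.

Q ≈ -13.5 kJ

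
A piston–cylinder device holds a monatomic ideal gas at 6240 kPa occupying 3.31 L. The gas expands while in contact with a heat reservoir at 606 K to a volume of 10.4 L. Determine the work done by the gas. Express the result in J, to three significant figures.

Isothermal: W = nRT ln(V₂/V₁) = P₁V₁ ln(V₂/V₁).
P₁V₁ = (6240 kPa)(3.31 L) = 20654 J.
W = 20654 × ln(10.4/3.31) = 20654 × 1.145
W_by_gas = 23646 J.

W ≈ 23600 J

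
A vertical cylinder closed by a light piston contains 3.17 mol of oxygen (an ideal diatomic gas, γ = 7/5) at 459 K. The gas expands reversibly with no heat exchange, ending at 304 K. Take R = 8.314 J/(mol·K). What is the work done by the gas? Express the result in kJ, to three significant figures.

W ≈ 10.2 kJ

Adiabatic ⇒ Q = 0, so W_by = −ΔU = nCᵥ(T₁ − T₂).
Cᵥ = 5R/2 = 20.79 J/(mol·K).
W = (3.17)(20.79)(459 − 304) = 10213 J.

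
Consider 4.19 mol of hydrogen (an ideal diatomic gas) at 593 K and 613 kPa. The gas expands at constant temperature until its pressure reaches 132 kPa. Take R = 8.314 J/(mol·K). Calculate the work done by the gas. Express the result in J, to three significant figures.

W ≈ 31700 J

Isothermal process: W = nRT ln(V₂/V₁) = nRT ln(P₁/P₂).
W = (4.19)(8.314)(593) × ln(613/132)
  = 20658 × ln(4.644) = 20658 × 1.536
W_by_gas = 31721 J.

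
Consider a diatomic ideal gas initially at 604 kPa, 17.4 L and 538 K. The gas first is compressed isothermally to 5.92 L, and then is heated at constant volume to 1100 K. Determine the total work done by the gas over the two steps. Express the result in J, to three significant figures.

W_total ≈ -11300 J

Step 1 (isothermal): W = P₁V₁ ln(V₂/V₁) = (10510) ln(5.92/17.4) = -11331 J.
Step 2 (isochoric): W = 0 (constant volume).
W_total = -11331 + 0 = -11331 J.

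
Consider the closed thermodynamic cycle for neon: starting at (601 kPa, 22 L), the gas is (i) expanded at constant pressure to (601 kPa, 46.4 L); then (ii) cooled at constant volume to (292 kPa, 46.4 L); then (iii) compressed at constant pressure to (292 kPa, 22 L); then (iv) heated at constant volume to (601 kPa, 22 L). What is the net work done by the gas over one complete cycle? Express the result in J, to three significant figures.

W_net ≈ 7540 J

Constant-volume legs do no work.
W(i) = (601)(46.4 − 22) = 14664 J; W(iii) = (292)(22 − 46.4) = -7125 J.
W_net = 14664 − 7125 = 7540 J (the clockwise enclosed area).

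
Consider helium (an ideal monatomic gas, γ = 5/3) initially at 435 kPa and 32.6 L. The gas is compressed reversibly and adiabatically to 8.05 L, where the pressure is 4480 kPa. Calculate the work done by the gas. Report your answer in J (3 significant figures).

W ≈ -32800 J

Adiabatic: W = (P₁V₁ − P₂V₂)/(γ − 1) with γ = 5/3.
P₁V₁ = 14181 J, P₂V₂ = 36064 J.
W = (14181 − 36064) / 0.6667 = -32824 J.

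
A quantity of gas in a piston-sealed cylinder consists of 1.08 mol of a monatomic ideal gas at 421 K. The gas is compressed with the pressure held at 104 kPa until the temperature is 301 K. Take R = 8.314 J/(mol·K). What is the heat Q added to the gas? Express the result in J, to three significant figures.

Isobaric: W = nRΔT = (1.08)(8.314)(-120) = -1077 J.
ΔU = nCᵥΔT with Cᵥ = 3R/2: ΔU = (1.08)(12.47)(-120) = -1616 J.
Q = ΔU + W = -1616 − 1077 = -2694 J.

Q ≈ -2690 J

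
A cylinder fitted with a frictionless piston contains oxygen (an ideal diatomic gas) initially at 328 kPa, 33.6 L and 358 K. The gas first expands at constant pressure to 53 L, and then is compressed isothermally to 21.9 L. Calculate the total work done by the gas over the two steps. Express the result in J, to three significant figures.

W_total ≈ -9000 J

Step 1 (isobaric): W = PΔV = (328 kPa)(53 − 33.6 L) = 6363 J.
After step 1: P = 328 kPa, V = 53 L, T = 564.7 K.
Step 2 (isothermal): W = P₁V₁ ln(V₂/V₁) = (17384) ln(21.9/53) = -15364 J.
W_total = 6363 − 15364 = -9001 J.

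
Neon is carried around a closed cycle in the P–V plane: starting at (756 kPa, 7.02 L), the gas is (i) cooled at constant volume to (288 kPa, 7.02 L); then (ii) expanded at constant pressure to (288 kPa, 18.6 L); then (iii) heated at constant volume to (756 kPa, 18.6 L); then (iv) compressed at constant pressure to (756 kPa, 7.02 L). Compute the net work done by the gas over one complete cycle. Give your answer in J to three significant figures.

W_net ≈ -5420 J

Constant-volume legs do no work.
W(ii) = (288)(18.6 − 7.02) = 3335 J; W(iv) = (756)(7.02 − 18.6) = -8754 J.
W_net = 3335 − 8754 = -5419 J (the counter-clockwise enclosed area).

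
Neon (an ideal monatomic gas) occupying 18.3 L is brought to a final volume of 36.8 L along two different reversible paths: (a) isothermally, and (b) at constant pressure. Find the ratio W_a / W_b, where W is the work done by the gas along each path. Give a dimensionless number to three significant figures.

W_a / W_b ≈ 0.691

Path (a) isothermal: W = P₁V₁ ln(V₂/V₁) → W_a/(P₁V₁) = 0.6986.
Path (b) isobaric: W = P₁(V₂ − V₁) → W_b/(P₁V₁) = 1.011.
W_a / W_b = 0.6986 / 1.011 = 0.691.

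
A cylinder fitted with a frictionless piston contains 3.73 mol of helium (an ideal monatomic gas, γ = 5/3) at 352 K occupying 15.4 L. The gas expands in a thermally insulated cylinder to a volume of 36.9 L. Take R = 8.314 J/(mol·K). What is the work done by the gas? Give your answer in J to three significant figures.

W ≈ 7230 J

Adiabatic: TV^(γ−1) = const with γ = 5/3.
T₂ = T₁ (V₁/V₂)^(γ−1) = 352 × (15.4/36.9)^0.667 = 352 × 0.5585 = 196.6 K.
W_by = nCᵥ(T₁ − T₂) = (3.73)(12.47)(352 − 196.6) = 7230 J.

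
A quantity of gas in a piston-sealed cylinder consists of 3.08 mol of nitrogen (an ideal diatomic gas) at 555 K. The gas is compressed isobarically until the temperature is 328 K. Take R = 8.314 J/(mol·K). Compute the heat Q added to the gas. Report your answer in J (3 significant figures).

Isobaric: W = nRΔT = (3.08)(8.314)(-227) = -5813 J.
ΔU = nCᵥΔT with Cᵥ = 5R/2: ΔU = (3.08)(20.79)(-227) = -14532 J.
Q = ΔU + W = -14532 − 5813 = -20345 J.

Q ≈ -20300 J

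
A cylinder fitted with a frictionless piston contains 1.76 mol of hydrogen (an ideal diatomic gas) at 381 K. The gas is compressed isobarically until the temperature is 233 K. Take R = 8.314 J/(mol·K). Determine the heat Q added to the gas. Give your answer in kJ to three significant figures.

Isobaric: W = nRΔT = (1.76)(8.314)(-148) = -2166 J.
ΔU = nCᵥΔT with Cᵥ = 5R/2: ΔU = (1.76)(20.79)(-148) = -5414 J.
Q = ΔU + W = -5414 − 2166 = -7580 J.

Q ≈ -7.58 kJ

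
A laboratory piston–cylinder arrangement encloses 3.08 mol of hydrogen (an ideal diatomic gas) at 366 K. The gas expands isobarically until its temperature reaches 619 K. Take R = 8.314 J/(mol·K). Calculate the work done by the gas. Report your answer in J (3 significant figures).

Isobaric: W = P ΔV = nR ΔT.
W = (3.08)(8.314)(619 − 366) = 6479 J.

W ≈ 6480 J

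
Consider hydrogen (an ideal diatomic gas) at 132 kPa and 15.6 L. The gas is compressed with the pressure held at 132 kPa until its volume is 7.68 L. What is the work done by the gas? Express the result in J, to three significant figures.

W ≈ -1050 J

Isobaric: W = P ΔV.
W = (132 kPa)(7.68 − 15.6 L) = (132)(-7.92) = -1045 J.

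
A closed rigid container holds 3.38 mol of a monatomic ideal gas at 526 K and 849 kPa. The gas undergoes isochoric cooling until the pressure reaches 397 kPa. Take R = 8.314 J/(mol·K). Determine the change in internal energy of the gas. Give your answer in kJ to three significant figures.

ΔU ≈ -11.8 kJ

Constant volume ⇒ W = 0, so Q = ΔU = nCᵥΔT with Cᵥ = 3R/2 = 12.47 J/(mol·K).
At constant V, T₂/T₁ = P₂/P₁ ⇒ ΔT = T₁(P₂/P₁ − 1) = 526·(397/849 − 1) = -280 K.
ΔU = (3.38)(12.47)(-280) = -11804 J.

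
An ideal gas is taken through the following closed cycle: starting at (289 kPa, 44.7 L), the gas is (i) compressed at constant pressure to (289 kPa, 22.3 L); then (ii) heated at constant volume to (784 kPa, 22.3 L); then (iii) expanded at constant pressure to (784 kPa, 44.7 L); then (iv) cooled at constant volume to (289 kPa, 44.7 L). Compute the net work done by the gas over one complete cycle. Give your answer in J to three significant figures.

Constant-volume legs do no work.
W(i) = (289)(22.3 − 44.7) = -6474 J; W(iii) = (784)(44.7 − 22.3) = 17562 J.
W_net = -6474 + 17562 = 11088 J (the clockwise enclosed area).

W_net ≈ 11100 J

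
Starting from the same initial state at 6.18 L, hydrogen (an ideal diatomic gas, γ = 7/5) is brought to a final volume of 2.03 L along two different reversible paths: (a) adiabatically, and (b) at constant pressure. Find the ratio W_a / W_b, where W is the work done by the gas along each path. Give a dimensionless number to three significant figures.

Path (a) adiabatic: W = P₁V₁(1 − (V₁/V₂)^(γ−1))/(γ−1) → W_a/(P₁V₁) = -1.402.
Path (b) isobaric: W = P₁(V₂ − V₁) → W_b/(P₁V₁) = -0.6715.
W_a / W_b = -1.402 / -0.6715 = 2.088.

W_a / W_b ≈ 2.09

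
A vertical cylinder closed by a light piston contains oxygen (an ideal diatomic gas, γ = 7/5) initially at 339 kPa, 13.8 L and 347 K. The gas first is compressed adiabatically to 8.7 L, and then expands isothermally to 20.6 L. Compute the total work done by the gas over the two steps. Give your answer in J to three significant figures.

W_total ≈ 2480 J

Step 1 (adiabatic): W = (P₁V₁ − P₂V₂)/(γ−1) = (4678 − 5626)/0.4 = -2370 J.
After step 1: P = 646.7 kPa, V = 8.7 L, T = 417.3 K.
Step 2 (isothermal): W = P₁V₁ ln(V₂/V₁) = (5626) ln(20.6/8.7) = 4850 J.
W_total = -2370 + 4850 = 2479 J.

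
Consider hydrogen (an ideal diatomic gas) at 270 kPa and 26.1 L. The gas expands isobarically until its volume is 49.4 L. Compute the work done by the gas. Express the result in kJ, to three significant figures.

W ≈ 6.29 kJ

Isobaric: W = P ΔV.
W = (270 kPa)(49.4 − 26.1 L) = (270)(23.3) = 6291 J.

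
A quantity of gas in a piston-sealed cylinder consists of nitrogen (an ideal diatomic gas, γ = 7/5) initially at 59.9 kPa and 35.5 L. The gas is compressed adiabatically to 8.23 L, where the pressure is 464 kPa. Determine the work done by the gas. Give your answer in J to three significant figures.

Adiabatic: W = (P₁V₁ − P₂V₂)/(γ − 1) with γ = 7/5.
P₁V₁ = 2126 J, P₂V₂ = 3819 J.
W = (2126 − 3819) / 0.4 = -4231 J.

W ≈ -4230 J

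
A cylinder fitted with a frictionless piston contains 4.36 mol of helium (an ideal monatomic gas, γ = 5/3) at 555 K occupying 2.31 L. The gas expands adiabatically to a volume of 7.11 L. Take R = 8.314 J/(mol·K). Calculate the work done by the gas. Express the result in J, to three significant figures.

W ≈ 15900 J

Adiabatic: TV^(γ−1) = const with γ = 5/3.
T₂ = T₁ (V₁/V₂)^(γ−1) = 555 × (2.31/7.11)^0.667 = 555 × 0.4726 = 262.3 K.
W_by = nCᵥ(T₁ − T₂) = (4.36)(12.47)(555 − 262.3) = 15915 J.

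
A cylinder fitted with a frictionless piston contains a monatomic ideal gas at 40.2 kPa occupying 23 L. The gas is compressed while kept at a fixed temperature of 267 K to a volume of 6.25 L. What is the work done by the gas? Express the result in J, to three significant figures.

Isothermal: W = nRT ln(V₂/V₁) = P₁V₁ ln(V₂/V₁).
P₁V₁ = (40.2 kPa)(23 L) = 924.6 J.
W = 924.6 × ln(6.25/23) = 924.6 × -1.303
W_by_gas = -1205 J.

W ≈ -1200 J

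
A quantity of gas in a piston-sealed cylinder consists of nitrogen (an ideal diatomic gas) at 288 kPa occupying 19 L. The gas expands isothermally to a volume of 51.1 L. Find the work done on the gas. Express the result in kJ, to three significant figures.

W ≈ -5.41 kJ

Isothermal: W = nRT ln(V₂/V₁) = P₁V₁ ln(V₂/V₁).
P₁V₁ = (288 kPa)(19 L) = 5472 J.
W = 5472 × ln(51.1/19) = 5472 × 0.9893
W_by_gas = 5414 J; work on gas = −W_by = -5414 J.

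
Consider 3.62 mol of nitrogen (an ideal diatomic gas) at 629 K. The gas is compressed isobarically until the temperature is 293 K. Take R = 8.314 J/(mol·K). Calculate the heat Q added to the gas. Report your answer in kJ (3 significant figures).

Isobaric: W = nRΔT = (3.62)(8.314)(-336) = -10112 J.
ΔU = nCᵥΔT with Cᵥ = 5R/2: ΔU = (3.62)(20.79)(-336) = -25281 J.
Q = ΔU + W = -25281 − 10112 = -35394 J.

Q ≈ -35.4 kJ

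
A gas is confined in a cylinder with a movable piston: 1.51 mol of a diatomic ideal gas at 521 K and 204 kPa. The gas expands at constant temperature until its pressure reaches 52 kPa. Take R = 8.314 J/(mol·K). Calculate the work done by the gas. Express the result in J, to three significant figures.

W ≈ 8940 J

Isothermal process: W = nRT ln(V₂/V₁) = nRT ln(P₁/P₂).
W = (1.51)(8.314)(521) × ln(204/52)
  = 6541 × ln(3.923) = 6541 × 1.367
W_by_gas = 8940 J.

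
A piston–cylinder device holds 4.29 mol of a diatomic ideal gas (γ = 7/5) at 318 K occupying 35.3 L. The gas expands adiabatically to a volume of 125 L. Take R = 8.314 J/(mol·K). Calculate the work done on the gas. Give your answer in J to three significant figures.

W ≈ -11300 J

Adiabatic: TV^(γ−1) = const with γ = 7/5.
T₂ = T₁ (V₁/V₂)^(γ−1) = 318 × (35.3/125)^0.4 = 318 × 0.603 = 191.8 K.
W_by = nCᵥ(T₁ − T₂) = (4.29)(20.79)(318 − 191.8) = 11256 J.
Work on gas = −W_by = -11256 J.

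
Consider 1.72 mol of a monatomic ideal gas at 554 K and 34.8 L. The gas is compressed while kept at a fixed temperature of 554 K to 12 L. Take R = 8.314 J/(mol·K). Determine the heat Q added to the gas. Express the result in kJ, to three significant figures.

Q ≈ -8.43 kJ

Isothermal ⇒ ΔU = 0, so Q = W = nRT ln(V₂/V₁).
Q = (1.72)(8.314)(554) ln(12/34.8) = 7922 × -1.065 = -8435 J.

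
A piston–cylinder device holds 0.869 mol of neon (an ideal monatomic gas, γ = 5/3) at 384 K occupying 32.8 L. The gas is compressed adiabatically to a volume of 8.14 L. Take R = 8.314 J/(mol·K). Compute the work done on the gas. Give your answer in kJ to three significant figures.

W ≈ 6.38 kJ

Adiabatic: TV^(γ−1) = const with γ = 5/3.
T₂ = T₁ (V₁/V₂)^(γ−1) = 384 × (32.8/8.14)^0.667 = 384 × 2.532 = 972.4 K.
W_by = nCᵥ(T₁ − T₂) = (0.869)(12.47)(384 − 972.4) = -6376 J.
Work on gas = −W_by = 6376 J.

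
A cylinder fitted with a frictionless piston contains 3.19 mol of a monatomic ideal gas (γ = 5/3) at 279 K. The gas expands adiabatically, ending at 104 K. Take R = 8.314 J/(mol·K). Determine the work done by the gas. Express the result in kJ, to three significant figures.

W ≈ 6.96 kJ

Adiabatic ⇒ Q = 0, so W_by = −ΔU = nCᵥ(T₁ − T₂).
Cᵥ = 3R/2 = 12.47 J/(mol·K).
W = (3.19)(12.47)(279 − 104) = 6962 J.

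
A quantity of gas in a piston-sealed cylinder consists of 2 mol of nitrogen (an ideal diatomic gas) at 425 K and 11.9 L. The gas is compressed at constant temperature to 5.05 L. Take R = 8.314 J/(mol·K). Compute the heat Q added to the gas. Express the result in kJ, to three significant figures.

Q ≈ -6.06 kJ

Isothermal ⇒ ΔU = 0, so Q = W = nRT ln(V₂/V₁).
Q = (2)(8.314)(425) ln(5.05/11.9) = 7067 × -0.8572 = -6057 J.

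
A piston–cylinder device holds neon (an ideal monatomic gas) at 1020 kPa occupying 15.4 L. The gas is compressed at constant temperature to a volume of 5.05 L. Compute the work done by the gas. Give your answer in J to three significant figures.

W ≈ -17500 J

Isothermal: W = nRT ln(V₂/V₁) = P₁V₁ ln(V₂/V₁).
P₁V₁ = (1020 kPa)(15.4 L) = 15708 J.
W = 15708 × ln(5.05/15.4) = 15708 × -1.115
W_by_gas = -17514 J.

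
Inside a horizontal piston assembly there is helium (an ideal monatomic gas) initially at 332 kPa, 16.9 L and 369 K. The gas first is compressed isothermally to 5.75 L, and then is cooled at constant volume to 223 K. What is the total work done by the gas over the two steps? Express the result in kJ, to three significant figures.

Step 1 (isothermal): W = P₁V₁ ln(V₂/V₁) = (5611) ln(5.75/16.9) = -6049 J.
Step 2 (isochoric): W = 0 (constant volume).
W_total = -6049 + 0 = -6049 J.

W_total ≈ -6.05 kJ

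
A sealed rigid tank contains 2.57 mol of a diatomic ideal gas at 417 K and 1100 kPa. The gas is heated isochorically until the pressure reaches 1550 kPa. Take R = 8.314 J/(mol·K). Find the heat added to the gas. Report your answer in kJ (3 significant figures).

Constant volume ⇒ W = 0, so Q = ΔU = nCᵥΔT with Cᵥ = 5R/2 = 20.79 J/(mol·K).
At constant V, T₂/T₁ = P₂/P₁ ⇒ ΔT = T₁(P₂/P₁ − 1) = 417·(1550/1100 − 1) = 170.6 K.
ΔU = (2.57)(20.79)(170.6) = 9113 J.

Q ≈ 9.11 kJ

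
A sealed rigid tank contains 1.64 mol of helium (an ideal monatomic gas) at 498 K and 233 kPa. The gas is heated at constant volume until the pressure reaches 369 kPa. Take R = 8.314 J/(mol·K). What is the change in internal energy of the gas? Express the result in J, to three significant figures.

ΔU ≈ 5950 J

Constant volume ⇒ W = 0, so Q = ΔU = nCᵥΔT with Cᵥ = 3R/2 = 12.47 J/(mol·K).
At constant V, T₂/T₁ = P₂/P₁ ⇒ ΔT = T₁(P₂/P₁ − 1) = 498·(369/233 − 1) = 290.7 K.
ΔU = (1.64)(12.47)(290.7) = 5945 J.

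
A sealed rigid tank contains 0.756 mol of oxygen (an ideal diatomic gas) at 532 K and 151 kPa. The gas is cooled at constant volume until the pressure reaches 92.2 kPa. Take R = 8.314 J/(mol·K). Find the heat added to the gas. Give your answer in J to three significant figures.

Q ≈ -3260 J

Constant volume ⇒ W = 0, so Q = ΔU = nCᵥΔT with Cᵥ = 5R/2 = 20.79 J/(mol·K).
At constant V, T₂/T₁ = P₂/P₁ ⇒ ΔT = T₁(P₂/P₁ − 1) = 532·(92.2/151 − 1) = -207.2 K.
ΔU = (0.756)(20.79)(-207.2) = -3255 J.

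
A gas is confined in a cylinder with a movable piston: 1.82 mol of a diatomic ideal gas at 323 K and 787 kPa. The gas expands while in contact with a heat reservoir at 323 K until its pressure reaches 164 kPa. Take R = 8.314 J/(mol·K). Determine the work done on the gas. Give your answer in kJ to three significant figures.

W ≈ -7.67 kJ

Isothermal process: W = nRT ln(V₂/V₁) = nRT ln(P₁/P₂).
W = (1.82)(8.314)(323) × ln(787/164)
  = 4887 × ln(4.799) = 4887 × 1.568
W_by_gas = 7665 J; work on gas = −W_by = -7665 J.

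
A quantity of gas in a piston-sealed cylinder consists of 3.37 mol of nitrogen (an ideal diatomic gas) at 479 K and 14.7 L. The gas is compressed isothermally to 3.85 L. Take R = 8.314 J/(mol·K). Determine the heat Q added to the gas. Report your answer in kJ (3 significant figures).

Q ≈ -18.0 kJ

Isothermal ⇒ ΔU = 0, so Q = W = nRT ln(V₂/V₁).
Q = (3.37)(8.314)(479) ln(3.85/14.7) = 13421 × -1.34 = -17981 J.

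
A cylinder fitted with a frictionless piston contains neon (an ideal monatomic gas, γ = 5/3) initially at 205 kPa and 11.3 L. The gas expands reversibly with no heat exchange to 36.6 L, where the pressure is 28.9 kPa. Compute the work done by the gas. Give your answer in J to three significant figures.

W ≈ 1890 J

Adiabatic: W = (P₁V₁ − P₂V₂)/(γ − 1) with γ = 5/3.
P₁V₁ = 2316 J, P₂V₂ = 1058 J.
W = (2316 − 1058) / 0.6667 = 1888 J.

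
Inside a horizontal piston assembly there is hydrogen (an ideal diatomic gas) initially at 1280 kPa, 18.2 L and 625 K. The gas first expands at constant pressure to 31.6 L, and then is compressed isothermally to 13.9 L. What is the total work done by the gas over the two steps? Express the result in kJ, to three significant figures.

W_total ≈ -16.1 kJ

Step 1 (isobaric): W = PΔV = (1280 kPa)(31.6 − 18.2 L) = 17152 J.
After step 1: P = 1280 kPa, V = 31.6 L, T = 1085 K.
Step 2 (isothermal): W = P₁V₁ ln(V₂/V₁) = (40448) ln(13.9/31.6) = -33219 J.
W_total = 17152 − 33219 = -16067 J.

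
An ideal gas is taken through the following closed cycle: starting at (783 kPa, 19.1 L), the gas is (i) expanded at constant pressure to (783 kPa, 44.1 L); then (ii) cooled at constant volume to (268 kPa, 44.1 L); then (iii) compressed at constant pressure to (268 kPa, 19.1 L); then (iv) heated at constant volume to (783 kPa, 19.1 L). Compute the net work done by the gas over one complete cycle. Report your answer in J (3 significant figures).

Constant-volume legs do no work.
W(i) = (783)(44.1 − 19.1) = 19575 J; W(iii) = (268)(19.1 − 44.1) = -6700 J.
W_net = 19575 − 6700 = 12875 J (the clockwise enclosed area).

W_net ≈ 12900 J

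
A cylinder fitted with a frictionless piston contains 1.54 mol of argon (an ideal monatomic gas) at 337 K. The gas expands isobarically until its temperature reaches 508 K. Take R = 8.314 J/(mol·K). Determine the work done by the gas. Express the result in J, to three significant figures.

W ≈ 2190 J

Isobaric: W = P ΔV = nR ΔT.
W = (1.54)(8.314)(508 − 337) = 2189 J.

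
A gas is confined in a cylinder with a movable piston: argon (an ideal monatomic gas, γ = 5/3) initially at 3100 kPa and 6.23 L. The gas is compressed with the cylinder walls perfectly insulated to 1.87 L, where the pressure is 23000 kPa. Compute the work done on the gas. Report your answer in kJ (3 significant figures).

Adiabatic: W = (P₁V₁ − P₂V₂)/(γ − 1) with γ = 5/3.
P₁V₁ = 19313 J, P₂V₂ = 43010 J.
W = (19313 − 43010) / 0.6667 = -35545 J.
Work on gas = −W_by = 35545 J.

W ≈ 35.5 kJ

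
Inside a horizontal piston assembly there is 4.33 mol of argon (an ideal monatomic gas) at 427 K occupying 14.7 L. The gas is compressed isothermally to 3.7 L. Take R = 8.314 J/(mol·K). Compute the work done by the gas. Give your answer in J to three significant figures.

W ≈ -21200 J

Isothermal: W = nRT ln(V₂/V₁).
W = (4.33)(8.314)(427) × ln(3.7/14.7)
  = 15372 × -1.38
W_by_gas = -21206 J.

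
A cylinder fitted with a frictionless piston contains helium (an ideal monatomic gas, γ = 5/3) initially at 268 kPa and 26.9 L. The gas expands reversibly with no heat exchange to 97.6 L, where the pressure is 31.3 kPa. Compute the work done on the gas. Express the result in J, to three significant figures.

Adiabatic: W = (P₁V₁ − P₂V₂)/(γ − 1) with γ = 5/3.
P₁V₁ = 7209 J, P₂V₂ = 3055 J.
W = (7209 − 3055) / 0.6667 = 6231 J.
Work on gas = −W_by = -6231 J.

W ≈ -6230 J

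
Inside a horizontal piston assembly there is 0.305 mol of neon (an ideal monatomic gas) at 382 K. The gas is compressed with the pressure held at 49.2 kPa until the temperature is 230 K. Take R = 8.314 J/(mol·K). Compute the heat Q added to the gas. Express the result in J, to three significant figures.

Q ≈ -964 J

Isobaric: W = nRΔT = (0.305)(8.314)(-152) = -385.4 J.
ΔU = nCᵥΔT with Cᵥ = 3R/2: ΔU = (0.305)(12.47)(-152) = -578.2 J.
Q = ΔU + W = -578.2 − 385.4 = -963.6 J.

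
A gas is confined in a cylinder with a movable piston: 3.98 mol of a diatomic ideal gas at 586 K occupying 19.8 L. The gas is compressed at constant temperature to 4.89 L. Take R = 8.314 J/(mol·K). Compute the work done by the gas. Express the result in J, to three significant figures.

W ≈ -27100 J

Isothermal: W = nRT ln(V₂/V₁).
W = (3.98)(8.314)(586) × ln(4.89/19.8)
  = 19391 × -1.398
W_by_gas = -27118 J.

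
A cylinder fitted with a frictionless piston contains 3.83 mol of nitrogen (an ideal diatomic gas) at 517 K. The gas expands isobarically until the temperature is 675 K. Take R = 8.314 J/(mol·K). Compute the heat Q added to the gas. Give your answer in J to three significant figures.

Q ≈ 17600 J

Isobaric: W = nRΔT = (3.83)(8.314)(158) = 5031 J.
ΔU = nCᵥΔT with Cᵥ = 5R/2: ΔU = (3.83)(20.79)(158) = 12578 J.
Q = ΔU + W = 12578 + 5031 = 17609 J.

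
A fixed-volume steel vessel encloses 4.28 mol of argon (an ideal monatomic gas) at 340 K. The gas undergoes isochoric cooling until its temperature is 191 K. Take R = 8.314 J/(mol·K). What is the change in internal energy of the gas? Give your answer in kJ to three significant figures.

Constant volume ⇒ W = 0, so Q = ΔU = nCᵥΔT with Cᵥ = 3R/2 = 12.47 J/(mol·K).
ΔU = (4.28)(12.47)(191 − 340) = -7953 J.

ΔU ≈ -7.95 kJ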